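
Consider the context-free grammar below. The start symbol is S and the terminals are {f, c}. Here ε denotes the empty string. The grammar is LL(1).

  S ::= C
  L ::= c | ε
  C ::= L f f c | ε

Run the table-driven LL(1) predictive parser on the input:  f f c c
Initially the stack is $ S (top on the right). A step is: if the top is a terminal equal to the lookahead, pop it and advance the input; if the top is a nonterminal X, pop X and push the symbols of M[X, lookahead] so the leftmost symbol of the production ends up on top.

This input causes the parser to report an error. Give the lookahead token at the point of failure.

c

step 1: stack=$ S  input=f f c c $  — expand S ::= C
step 2: stack=$ C  input=f f c c $  — expand C ::= L f f c
step 3: stack=$ c f f L  input=f f c c $  — expand L ::= ε
step 4: stack=$ c f f  input=f f c c $  — match f
step 5: stack=$ c f  input=f c c $  — match f
step 6: stack=$ c  input=c c $  — match c
step 7: stack=$  input=c $  — error: stack empty but input remains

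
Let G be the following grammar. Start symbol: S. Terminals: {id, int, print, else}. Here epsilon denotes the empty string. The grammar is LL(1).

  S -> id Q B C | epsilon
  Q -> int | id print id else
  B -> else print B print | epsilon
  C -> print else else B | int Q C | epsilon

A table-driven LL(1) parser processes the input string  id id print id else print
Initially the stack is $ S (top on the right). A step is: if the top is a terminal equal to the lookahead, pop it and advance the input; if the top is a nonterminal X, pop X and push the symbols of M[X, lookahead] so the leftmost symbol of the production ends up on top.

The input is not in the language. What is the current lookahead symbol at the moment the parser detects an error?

      Stack                   Input                        Action
   1  $ S                     id id print id else print $  expand S -> id Q B C
   2  $ C B Q id              id id print id else print $  match id
   3  $ C B Q                 id print id else print $     expand Q -> id print id else
   4  $ C B else id print id  id print id else print $     match id
   5  $ C B else id print     print id else print $        match print
   6  $ C B else id           id else print $              match id
   7  $ C B else              else print $                 match else
   8  $ C B                   print $                      expand B -> epsilon
   9  $ C                     print $                      expand C -> print else else B
  10  $ B else else print     print $                      match print
  11  $ B else else           $                            error: top is terminal else but lookahead is $

$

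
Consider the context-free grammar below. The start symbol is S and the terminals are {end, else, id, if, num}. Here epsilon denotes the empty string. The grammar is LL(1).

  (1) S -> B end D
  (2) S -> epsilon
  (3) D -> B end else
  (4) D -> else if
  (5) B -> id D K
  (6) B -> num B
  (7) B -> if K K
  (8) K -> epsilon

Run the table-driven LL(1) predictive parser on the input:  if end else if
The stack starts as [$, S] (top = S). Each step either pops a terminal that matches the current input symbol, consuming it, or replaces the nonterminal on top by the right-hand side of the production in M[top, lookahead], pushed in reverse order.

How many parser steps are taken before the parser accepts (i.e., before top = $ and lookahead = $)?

     Stack           Input             Action
  1  $ S             if end else if $  expand S -> B end D
  2  $ D end B       if end else if $  expand B -> if K K
  3  $ D end K K if  if end else if $  match if
  4  $ D end K K     end else if $     expand K -> epsilon
  5  $ D end K       end else if $     expand K -> epsilon
  6  $ D end         end else if $     match end
  7  $ D             else if $         expand D -> else if
  8  $ if else       else if $         match else
  9  $ if            if $              match if
Accept reached after 9 steps.

9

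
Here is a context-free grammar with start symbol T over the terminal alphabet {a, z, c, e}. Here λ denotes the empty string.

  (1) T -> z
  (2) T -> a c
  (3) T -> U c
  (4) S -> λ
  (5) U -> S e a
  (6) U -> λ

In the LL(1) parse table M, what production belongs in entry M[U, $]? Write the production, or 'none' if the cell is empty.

none

FIRST(S): from S->λ we get {λ}. So FIRST(S) = {λ}.
FIRST(U): from U->S e a we get {e}; from U->λ we get {λ}. So FIRST(U) = {λ, e}.
FIRST(T): from T->z we get {z}; from T->a c we get {a}; from T->U c we get {c, e}. So FIRST(T) = {a, c, e, z}.
FOLLOW(T) includes $ since T is the start symbol.
FOLLOW(U): in T->U c, U is followed by c with FIRST {c}. Thus FOLLOW(U) = {c}.
For U -> S e a: FIRST(S e a) = {e}, so it goes in M[U, t] for t ∈ {e}.
For U -> λ: FIRST(λ) = {λ}, so it goes in M[U, t] for t ∈ {}; since λ ∈ FIRST, also for every t ∈ FOLLOW(U) = {c}.
None of these place a production in M[U, $].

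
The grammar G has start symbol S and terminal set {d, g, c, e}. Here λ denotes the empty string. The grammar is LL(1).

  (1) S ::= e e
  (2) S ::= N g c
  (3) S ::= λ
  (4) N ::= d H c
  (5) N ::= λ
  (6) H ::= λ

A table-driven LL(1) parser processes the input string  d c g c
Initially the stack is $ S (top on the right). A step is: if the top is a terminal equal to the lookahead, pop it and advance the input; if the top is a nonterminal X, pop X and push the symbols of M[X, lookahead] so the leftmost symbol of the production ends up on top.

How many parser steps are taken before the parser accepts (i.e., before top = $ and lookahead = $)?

step 1: stack=$ S  input=d c g c $  — expand S ::= N g c
step 2: stack=$ c g N  input=d c g c $  — expand N ::= d H c
step 3: stack=$ c g c H d  input=d c g c $  — match d
step 4: stack=$ c g c H  input=c g c $  — expand H ::= λ
step 5: stack=$ c g c  input=c g c $  — match c
step 6: stack=$ c g  input=g c $  — match g
step 7: stack=$ c  input=c $  — match c
Accept reached after 7 steps.

7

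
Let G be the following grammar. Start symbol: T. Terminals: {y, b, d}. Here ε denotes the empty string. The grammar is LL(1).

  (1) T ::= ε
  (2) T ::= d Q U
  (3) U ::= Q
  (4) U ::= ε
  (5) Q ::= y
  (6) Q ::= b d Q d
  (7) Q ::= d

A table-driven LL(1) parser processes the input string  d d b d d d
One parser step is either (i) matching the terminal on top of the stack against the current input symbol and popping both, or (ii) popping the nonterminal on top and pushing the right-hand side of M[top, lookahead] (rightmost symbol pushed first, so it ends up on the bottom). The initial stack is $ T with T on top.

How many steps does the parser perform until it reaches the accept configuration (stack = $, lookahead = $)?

11

step 1: stack=$ T  input=d d b d d d $  — expand T ::= d Q U
step 2: stack=$ U Q d  input=d d b d d d $  — match d
step 3: stack=$ U Q  input=d b d d d $  — expand Q ::= d
step 4: stack=$ U d  input=d b d d d $  — match d
step 5: stack=$ U  input=b d d d $  — expand U ::= Q
step 6: stack=$ Q  input=b d d d $  — expand Q ::= b d Q d
step 7: stack=$ d Q d b  input=b d d d $  — match b
step 8: stack=$ d Q d  input=d d d $  — match d
step 9: stack=$ d Q  input=d d $  — expand Q ::= d
step 10: stack=$ d d  input=d d $  — match d
step 11: stack=$ d  input=d $  — match d
Accept reached after 11 steps.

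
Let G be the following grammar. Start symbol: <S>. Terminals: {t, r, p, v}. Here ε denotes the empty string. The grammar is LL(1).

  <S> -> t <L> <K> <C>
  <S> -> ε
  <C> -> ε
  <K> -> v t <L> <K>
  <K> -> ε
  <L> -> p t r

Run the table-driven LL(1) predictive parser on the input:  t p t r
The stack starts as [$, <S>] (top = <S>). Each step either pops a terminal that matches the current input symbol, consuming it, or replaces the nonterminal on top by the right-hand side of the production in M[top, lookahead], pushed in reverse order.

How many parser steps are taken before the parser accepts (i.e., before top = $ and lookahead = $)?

     Stack            Input      Action
  1  $ <S>            t p t r $  expand <S> -> t <L> <K> <C>
  2  $ <C> <K> <L> t  t p t r $  match t
  3  $ <C> <K> <L>    p t r $    expand <L> -> p t r
  4  $ <C> <K> r t p  p t r $    match p
  5  $ <C> <K> r t    t r $      match t
  6  $ <C> <K> r      r $        match r
  7  $ <C> <K>        $          expand <K> -> ε
  8  $ <C>            $          expand <C> -> ε
Accept reached after 8 steps.

8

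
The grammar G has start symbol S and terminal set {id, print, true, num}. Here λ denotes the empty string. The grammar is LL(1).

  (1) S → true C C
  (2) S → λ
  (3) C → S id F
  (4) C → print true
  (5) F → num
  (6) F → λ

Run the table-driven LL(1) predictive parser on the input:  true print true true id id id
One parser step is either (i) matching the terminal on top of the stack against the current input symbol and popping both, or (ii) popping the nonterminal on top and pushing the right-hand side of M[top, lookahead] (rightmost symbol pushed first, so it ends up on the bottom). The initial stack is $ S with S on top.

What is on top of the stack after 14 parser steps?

step 1: stack=$ S  input=true print true true id id id $  — expand S → true C C
step 2: stack=$ C C true  input=true print true true id id id $  — match true
step 3: stack=$ C C  input=print true true id id id $  — expand C → print true
step 4: stack=$ C true print  input=print true true id id id $  — match print
step 5: stack=$ C true  input=true true id id id $  — match true
step 6: stack=$ C  input=true id id id $  — expand C → S id F
step 7: stack=$ F id S  input=true id id id $  — expand S → true C C
step 8: stack=$ F id C C true  input=true id id id $  — match true
step 9: stack=$ F id C C  input=id id id $  — expand C → S id F
step 10: stack=$ F id C F id S  input=id id id $  — expand S → λ
step 11: stack=$ F id C F id  input=id id id $  — match id
step 12: stack=$ F id C F  input=id id $  — expand F → λ
step 13: stack=$ F id C  input=id id $  — expand C → S id F
step 14: stack=$ F id F id S  input=id id $  — expand S → λ
Stack after step 14: $ F id F id (top = id).

id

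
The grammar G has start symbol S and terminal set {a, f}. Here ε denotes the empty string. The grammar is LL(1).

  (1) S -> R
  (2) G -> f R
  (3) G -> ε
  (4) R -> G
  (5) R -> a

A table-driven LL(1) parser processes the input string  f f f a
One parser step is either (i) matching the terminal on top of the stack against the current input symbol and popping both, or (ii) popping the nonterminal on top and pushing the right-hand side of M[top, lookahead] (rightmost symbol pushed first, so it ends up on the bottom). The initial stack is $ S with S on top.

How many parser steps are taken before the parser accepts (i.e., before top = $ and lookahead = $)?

12

step 1: stack=$ S  input=f f f a $  — expand S -> R
step 2: stack=$ R  input=f f f a $  — expand R -> G
step 3: stack=$ G  input=f f f a $  — expand G -> f R
step 4: stack=$ R f  input=f f f a $  — match f
step 5: stack=$ R  input=f f a $  — expand R -> G
step 6: stack=$ G  input=f f a $  — expand G -> f R
step 7: stack=$ R f  input=f f a $  — match f
step 8: stack=$ R  input=f a $  — expand R -> G
step 9: stack=$ G  input=f a $  — expand G -> f R
step 10: stack=$ R f  input=f a $  — match f
step 11: stack=$ R  input=a $  — expand R -> a
step 12: stack=$ a  input=a $  — match a
Accept reached after 12 steps.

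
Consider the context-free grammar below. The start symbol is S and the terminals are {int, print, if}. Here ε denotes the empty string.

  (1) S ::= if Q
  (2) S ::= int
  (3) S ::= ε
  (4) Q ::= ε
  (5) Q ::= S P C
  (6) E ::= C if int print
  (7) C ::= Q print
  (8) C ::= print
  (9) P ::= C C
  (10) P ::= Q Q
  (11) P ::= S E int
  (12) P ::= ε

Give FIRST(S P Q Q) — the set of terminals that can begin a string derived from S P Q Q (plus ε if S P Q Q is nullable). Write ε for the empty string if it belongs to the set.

FIRST(S): from S::=if Q we get {if}; from S::=int we get {int}; from S::=ε we get {ε}. So FIRST(S) = {ε, if, int}.
FIRST(Q): from Q::=ε we get {ε}; from Q::=S P C we get {if, int, print}. So FIRST(Q) = {ε, if, int, print}.
FIRST(C): from C::=Q print we get {if, int, print}; from C::=print we get {print}. So FIRST(C) = {if, int, print}.
FIRST(E): from E::=C if int print we get {if, int, print}. So FIRST(E) = {if, int, print}.
FIRST(P): from P::=C C we get {if, int, print}; from P::=Q Q we get {ε, if, int, print}; from P::=S E int we get {if, int, print}; from P::=ε we get {ε}. So FIRST(P) = {ε, if, int, print}.
FIRST(S P Q Q): take FIRST of each symbol in turn, carrying on past any symbol whose FIRST contains ε; result {ε, if, int, print}.

{ε, if, int, print}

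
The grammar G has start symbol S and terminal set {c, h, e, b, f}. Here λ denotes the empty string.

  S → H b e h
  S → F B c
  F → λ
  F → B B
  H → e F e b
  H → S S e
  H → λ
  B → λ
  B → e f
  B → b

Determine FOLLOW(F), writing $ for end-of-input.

FIRST(B) = {λ, b, e}
FIRST(F) = {λ, b, e}  (via B B)
FIRST(S) = {b, c, e}  (via H b e h, F B c)
FIRST(H) = {λ, b, c, e}  (via S S e)
FOLLOW(S) includes $ since S is the start symbol.
FOLLOW(S): in H→S S e (occurrence 1), S is followed by S e with FIRST {b, c, e}; in H→S S e (occurrence 2), S is followed by e with FIRST {e}. Thus FOLLOW(S) = {$, b, c, e}.
FOLLOW(F): in S→F B c, F is followed by B c with FIRST {b, c, e}; in H→e F e b, F is followed by e b with FIRST {e}. Thus FOLLOW(F) = {b, c, e}.
FOLLOW(H): in S→H b e h, H is followed by b e h with FIRST {b}. Thus FOLLOW(H) = {b}.
FOLLOW(B): in S→F B c, B is followed by c with FIRST {c}; in F→B B (occurrence 1), B is followed by B with FIRST {λ, b, e}; in F→B B (occurrence 1), the suffix after B is nullable, so FOLLOW(B) ⊇ FOLLOW(F) = {b, c, e}; in F→B B (occurrence 2), the suffix after B is empty, so FOLLOW(B) ⊇ FOLLOW(F) = {b, c, e}. Thus FOLLOW(B) = {b, c, e}.

{b, c, e}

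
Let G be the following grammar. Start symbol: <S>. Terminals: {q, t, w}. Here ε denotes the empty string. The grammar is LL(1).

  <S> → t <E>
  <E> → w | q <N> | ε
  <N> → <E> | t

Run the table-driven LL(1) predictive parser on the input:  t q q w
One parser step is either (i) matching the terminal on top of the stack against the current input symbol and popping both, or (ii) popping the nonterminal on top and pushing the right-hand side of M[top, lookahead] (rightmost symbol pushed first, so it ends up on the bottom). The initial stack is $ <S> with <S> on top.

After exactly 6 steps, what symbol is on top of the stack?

q

step 1: stack=$ <S>  input=t q q w $  — expand <S> → t <E>
step 2: stack=$ <E> t  input=t q q w $  — match t
step 3: stack=$ <E>  input=q q w $  — expand <E> → q <N>
step 4: stack=$ <N> q  input=q q w $  — match q
step 5: stack=$ <N>  input=q w $  — expand <N> → <E>
step 6: stack=$ <E>  input=q w $  — expand <E> → q <N>
Stack after step 6: $ <N> q (top = q).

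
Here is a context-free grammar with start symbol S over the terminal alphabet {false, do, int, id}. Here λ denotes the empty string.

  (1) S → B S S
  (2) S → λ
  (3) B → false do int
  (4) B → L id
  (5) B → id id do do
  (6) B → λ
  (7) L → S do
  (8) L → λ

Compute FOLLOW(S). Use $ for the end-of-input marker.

FIRST(S) = {λ, do, false, id}  (via B S S)
FIRST(L) = {λ, do, false, id}  (via S do)
FIRST(B) = {λ, do, false, id}  (via L id)
FOLLOW(S) includes $ since S is the start symbol.
FOLLOW(S): in S→B S S (occurrence 1), S is followed by S with FIRST {λ, do, false, id}; in S→B S S (occurrence 1), the suffix after S is nullable (adds nothing new); in S→B S S (occurrence 2), the suffix after S is empty (adds nothing new); in L→S do, S is followed by do with FIRST {do}. Thus FOLLOW(S) = {$, do, false, id}.
FOLLOW(B): in S→B S S, B is followed by S S with FIRST {λ, do, false, id}; in S→B S S, the suffix after B is nullable, so FOLLOW(B) ⊇ FOLLOW(S) = {$, do, false, id}. Thus FOLLOW(B) = {$, do, false, id}.
FOLLOW(L): in B→L id, L is followed by id with FIRST {id}. Thus FOLLOW(L) = {id}.

{$, do, false, id}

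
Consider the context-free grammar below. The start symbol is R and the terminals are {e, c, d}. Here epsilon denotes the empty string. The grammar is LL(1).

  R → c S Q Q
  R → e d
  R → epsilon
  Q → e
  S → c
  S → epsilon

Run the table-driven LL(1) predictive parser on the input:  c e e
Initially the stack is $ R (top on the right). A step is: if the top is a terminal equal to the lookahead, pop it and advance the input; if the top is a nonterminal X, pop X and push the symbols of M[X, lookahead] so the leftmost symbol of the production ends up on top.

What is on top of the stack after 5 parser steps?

     Stack      Input    Action
  1  $ R        c e e $  expand R → c S Q Q
  2  $ Q Q S c  c e e $  match c
  3  $ Q Q S    e e $    expand S → epsilon
  4  $ Q Q      e e $    expand Q → e
  5  $ Q e      e e $    match e
Stack after step 5: $ Q (top = Q).

Q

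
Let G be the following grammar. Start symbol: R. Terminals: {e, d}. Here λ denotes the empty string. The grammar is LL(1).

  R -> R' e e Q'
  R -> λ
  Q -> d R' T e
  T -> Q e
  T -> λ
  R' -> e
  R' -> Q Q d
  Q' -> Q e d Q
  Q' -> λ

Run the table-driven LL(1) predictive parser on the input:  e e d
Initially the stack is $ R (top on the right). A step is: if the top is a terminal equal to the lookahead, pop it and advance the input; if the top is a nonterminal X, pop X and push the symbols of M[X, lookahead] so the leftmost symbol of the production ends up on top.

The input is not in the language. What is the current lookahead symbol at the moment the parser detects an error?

step 1: stack=$ R  input=e e d $  — expand R -> R' e e Q'
step 2: stack=$ Q' e e R'  input=e e d $  — expand R' -> e
step 3: stack=$ Q' e e e  input=e e d $  — match e
step 4: stack=$ Q' e e  input=e d $  — match e
step 5: stack=$ Q' e  input=d $  — error: top is terminal e but lookahead is d

d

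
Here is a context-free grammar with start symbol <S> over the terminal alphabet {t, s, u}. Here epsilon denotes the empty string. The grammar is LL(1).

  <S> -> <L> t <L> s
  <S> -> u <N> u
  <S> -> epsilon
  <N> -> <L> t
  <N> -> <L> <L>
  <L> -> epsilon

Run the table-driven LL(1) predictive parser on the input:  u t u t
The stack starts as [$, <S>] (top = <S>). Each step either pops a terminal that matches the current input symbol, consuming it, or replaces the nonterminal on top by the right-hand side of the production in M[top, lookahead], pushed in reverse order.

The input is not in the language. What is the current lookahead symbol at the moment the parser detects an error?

     Stack      Input      Action
  1  $ <S>      u t u t $  expand <S> -> u <N> u
  2  $ u <N> u  u t u t $  match u
  3  $ u <N>    t u t $    expand <N> -> <L> t
  4  $ u t <L>  t u t $    expand <L> -> epsilon
  5  $ u t      t u t $    match t
  6  $ u        u t $      match u
  7  $          t $        error: stack empty but input remains

t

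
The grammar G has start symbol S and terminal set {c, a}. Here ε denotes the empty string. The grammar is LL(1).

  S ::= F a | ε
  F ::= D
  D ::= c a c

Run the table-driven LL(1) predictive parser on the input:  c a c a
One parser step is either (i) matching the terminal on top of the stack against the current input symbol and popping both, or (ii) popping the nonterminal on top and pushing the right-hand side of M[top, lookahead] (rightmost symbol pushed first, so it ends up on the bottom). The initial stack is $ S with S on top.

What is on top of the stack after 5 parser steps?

c

step 1: stack=$ S  input=c a c a $  — expand S ::= F a
step 2: stack=$ a F  input=c a c a $  — expand F ::= D
step 3: stack=$ a D  input=c a c a $  — expand D ::= c a c
step 4: stack=$ a c a c  input=c a c a $  — match c
step 5: stack=$ a c a  input=a c a $  — match a
Stack after step 5: $ a c (top = c).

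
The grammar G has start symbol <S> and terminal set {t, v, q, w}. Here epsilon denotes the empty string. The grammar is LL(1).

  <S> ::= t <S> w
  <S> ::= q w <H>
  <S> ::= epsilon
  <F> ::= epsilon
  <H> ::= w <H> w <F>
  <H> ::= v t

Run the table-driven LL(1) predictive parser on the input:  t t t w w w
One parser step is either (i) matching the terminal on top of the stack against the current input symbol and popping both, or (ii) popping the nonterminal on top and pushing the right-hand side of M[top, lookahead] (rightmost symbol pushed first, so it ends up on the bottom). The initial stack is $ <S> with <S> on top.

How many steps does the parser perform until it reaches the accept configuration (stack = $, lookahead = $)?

      Stack          Input          Action
   1  $ <S>          t t t w w w $  expand <S> ::= t <S> w
   2  $ w <S> t      t t t w w w $  match t
   3  $ w <S>        t t w w w $    expand <S> ::= t <S> w
   4  $ w w <S> t    t t w w w $    match t
   5  $ w w <S>      t w w w $      expand <S> ::= t <S> w
   6  $ w w w <S> t  t w w w $      match t
   7  $ w w w <S>    w w w $        expand <S> ::= epsilon
   8  $ w w w        w w w $        match w
   9  $ w w          w w $          match w
  10  $ w            w $            match w
Accept reached after 10 steps.

10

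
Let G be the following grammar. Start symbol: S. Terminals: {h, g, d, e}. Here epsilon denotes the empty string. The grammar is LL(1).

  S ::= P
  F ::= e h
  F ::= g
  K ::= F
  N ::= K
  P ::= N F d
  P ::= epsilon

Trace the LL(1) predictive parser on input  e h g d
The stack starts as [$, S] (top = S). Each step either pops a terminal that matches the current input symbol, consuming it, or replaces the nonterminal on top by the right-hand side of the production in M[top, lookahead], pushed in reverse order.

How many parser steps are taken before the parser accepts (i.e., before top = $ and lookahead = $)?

step 1: stack=$ S  input=e h g d $  — expand S ::= P
step 2: stack=$ P  input=e h g d $  — expand P ::= N F d
step 3: stack=$ d F N  input=e h g d $  — expand N ::= K
step 4: stack=$ d F K  input=e h g d $  — expand K ::= F
step 5: stack=$ d F F  input=e h g d $  — expand F ::= e h
step 6: stack=$ d F h e  input=e h g d $  — match e
step 7: stack=$ d F h  input=h g d $  — match h
step 8: stack=$ d F  input=g d $  — expand F ::= g
step 9: stack=$ d g  input=g d $  — match g
step 10: stack=$ d  input=d $  — match d
Accept reached after 10 steps.

10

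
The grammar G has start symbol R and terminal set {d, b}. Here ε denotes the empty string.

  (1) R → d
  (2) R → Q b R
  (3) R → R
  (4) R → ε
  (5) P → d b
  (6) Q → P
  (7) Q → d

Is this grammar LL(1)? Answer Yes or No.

FIRST(R) = {ε, d}
FIRST(P) = {d}
FIRST(Q) = {d}
FOLLOW(R) = {$}
FOLLOW(P) = {b}
FOLLOW(Q) = {b}
Cell M[Q, d] receives both Q → P and Q → d — the grammar is not LL(1).

No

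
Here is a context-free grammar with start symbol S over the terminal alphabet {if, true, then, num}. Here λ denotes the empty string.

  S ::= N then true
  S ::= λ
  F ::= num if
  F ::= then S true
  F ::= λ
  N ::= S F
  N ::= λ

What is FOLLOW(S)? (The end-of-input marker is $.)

{$, num, then, true}

FIRST(F): from F::=num if we get {num}; from F::=then S true we get {then}; from F::=λ we get {λ}. So FIRST(F) = {λ, num, then}.
FIRST(S): from S::=N then true we get {num, then}; from S::=λ we get {λ}. So FIRST(S) = {λ, num, then}.
FIRST(N): from N::=S F we get {λ, num, then}; from N::=λ we get {λ}. So FIRST(N) = {λ, num, then}.
FOLLOW(S) includes $ since S is the start symbol.
FOLLOW(N): in S::=N then true, N is followed by then true with FIRST {then}. Thus FOLLOW(N) = {then}.
FOLLOW(S): in F::=then S true, S is followed by true with FIRST {true}; in N::=S F, S is followed by F with FIRST {λ, num, then}; in N::=S F, the suffix after S is nullable, so FOLLOW(S) ⊇ FOLLOW(N) = {then}. Thus FOLLOW(S) = {$, num, then, true}.
FOLLOW(F): in N::=S F, the suffix after F is empty, so FOLLOW(F) ⊇ FOLLOW(N) = {then}. Thus FOLLOW(F) = {then}.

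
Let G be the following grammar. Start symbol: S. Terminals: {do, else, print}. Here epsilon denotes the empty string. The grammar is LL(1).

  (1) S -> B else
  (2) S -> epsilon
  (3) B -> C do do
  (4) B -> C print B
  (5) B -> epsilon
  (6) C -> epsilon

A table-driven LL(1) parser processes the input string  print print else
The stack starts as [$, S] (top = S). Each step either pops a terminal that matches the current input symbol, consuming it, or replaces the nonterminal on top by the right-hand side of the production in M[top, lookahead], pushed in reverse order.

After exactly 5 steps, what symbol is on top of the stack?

C

step 1: stack=$ S  input=print print else $  — expand S -> B else
step 2: stack=$ else B  input=print print else $  — expand B -> C print B
step 3: stack=$ else B print C  input=print print else $  — expand C -> epsilon
step 4: stack=$ else B print  input=print print else $  — match print
step 5: stack=$ else B  input=print else $  — expand B -> C print B
Stack after step 5: $ else B print C (top = C).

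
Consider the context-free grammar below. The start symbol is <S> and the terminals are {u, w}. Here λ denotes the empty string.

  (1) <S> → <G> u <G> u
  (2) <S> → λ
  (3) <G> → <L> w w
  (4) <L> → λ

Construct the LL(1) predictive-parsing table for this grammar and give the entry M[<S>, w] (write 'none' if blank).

<S> → <G> u <G> u

FIRST(<L>): from <L>→λ we get {λ}. So FIRST(<L>) = {λ}.
FIRST(<G>): from <G>→<L> w w we get {w}. So FIRST(<G>) = {w}.
FIRST(<S>): from <S>→<G> u <G> u we get {w}; from <S>→λ we get {λ}. So FIRST(<S>) = {λ, w}.
FOLLOW(<S>) includes $ since <S> is the start symbol.
FOLLOW(<S>): <S> appears on no right-hand side. Thus FOLLOW(<S>) = {$}.
For <S> → <G> u <G> u: FIRST(<G> u <G> u) = {w}, so it goes in M[<S>, t] for t ∈ {w}.
For <S> → λ: FIRST(λ) = {λ}, so it goes in M[<S>, t] for t ∈ {}; since λ ∈ FIRST, also for every t ∈ FOLLOW(<S>) = {$}.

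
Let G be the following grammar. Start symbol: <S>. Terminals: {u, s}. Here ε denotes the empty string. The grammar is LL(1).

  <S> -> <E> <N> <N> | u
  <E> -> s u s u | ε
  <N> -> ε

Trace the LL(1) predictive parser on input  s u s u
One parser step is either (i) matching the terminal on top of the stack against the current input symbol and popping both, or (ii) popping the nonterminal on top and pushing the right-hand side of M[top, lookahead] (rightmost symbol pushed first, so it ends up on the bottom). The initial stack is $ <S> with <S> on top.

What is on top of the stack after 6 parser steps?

<N>

     Stack              Input      Action
  1  $ <S>              s u s u $  expand <S> -> <E> <N> <N>
  2  $ <N> <N> <E>      s u s u $  expand <E> -> s u s u
  3  $ <N> <N> u s u s  s u s u $  match s
  4  $ <N> <N> u s u    u s u $    match u
  5  $ <N> <N> u s      s u $      match s
  6  $ <N> <N> u        u $        match u
Stack after step 6: $ <N> <N> (top = <N>).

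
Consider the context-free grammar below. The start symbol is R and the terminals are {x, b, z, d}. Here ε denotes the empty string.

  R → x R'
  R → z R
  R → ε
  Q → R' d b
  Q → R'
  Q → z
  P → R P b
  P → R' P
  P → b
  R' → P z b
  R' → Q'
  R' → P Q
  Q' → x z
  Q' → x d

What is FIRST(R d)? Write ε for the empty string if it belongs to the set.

FIRST(R): from R→x R' we get {x}; from R→z R we get {z}; from R→ε we get {ε}. So FIRST(R) = {ε, x, z}.
FIRST(Q'): from Q'→x z we get {x}; from Q'→x d we get {x}. So FIRST(Q') = {x}.
FIRST(Q): from Q→R' d b we get {b, x, z}; from Q→R' we get {b, x, z}; from Q→z we get {z}. So FIRST(Q) = {b, x, z}.
FIRST(P): from P→R P b we get {b, x, z}; from P→R' P we get {b, x, z}; from P→b we get {b}. So FIRST(P) = {b, x, z}.
FIRST(R'): from R'→P z b we get {b, x, z}; from R'→Q' we get {x}; from R'→P Q we get {b, x, z}. So FIRST(R') = {b, x, z}.
FIRST(R d): take FIRST of each symbol in turn, carrying on past any symbol whose FIRST contains ε; result {d, x, z}.

{d, x, z}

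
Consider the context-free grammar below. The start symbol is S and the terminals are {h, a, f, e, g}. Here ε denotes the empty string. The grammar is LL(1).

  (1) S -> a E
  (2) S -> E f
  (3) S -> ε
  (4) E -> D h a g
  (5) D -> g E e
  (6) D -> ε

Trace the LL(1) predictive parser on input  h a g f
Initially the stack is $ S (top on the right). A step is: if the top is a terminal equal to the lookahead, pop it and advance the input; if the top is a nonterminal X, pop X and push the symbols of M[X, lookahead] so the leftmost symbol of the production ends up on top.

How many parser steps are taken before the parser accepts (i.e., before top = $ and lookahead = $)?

     Stack        Input      Action
  1  $ S          h a g f $  expand S -> E f
  2  $ f E        h a g f $  expand E -> D h a g
  3  $ f g a h D  h a g f $  expand D -> ε
  4  $ f g a h    h a g f $  match h
  5  $ f g a      a g f $    match a
  6  $ f g        g f $      match g
  7  $ f          f $        match f
Accept reached after 7 steps.

7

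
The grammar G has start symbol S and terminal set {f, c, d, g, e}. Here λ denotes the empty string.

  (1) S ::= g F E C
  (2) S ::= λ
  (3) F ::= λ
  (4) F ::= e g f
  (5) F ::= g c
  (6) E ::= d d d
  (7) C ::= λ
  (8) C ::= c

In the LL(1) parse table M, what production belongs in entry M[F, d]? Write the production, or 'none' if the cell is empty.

F ::= λ

FIRST(S): from S::=g F E C we get {g}; from S::=λ we get {λ}. So FIRST(S) = {λ, g}.
FIRST(F): from F::=λ we get {λ}; from F::=e g f we get {e}; from F::=g c we get {g}. So FIRST(F) = {λ, e, g}.
FIRST(E): from E::=d d d we get {d}. So FIRST(E) = {d}.
FIRST(C): from C::=λ we get {λ}; from C::=c we get {c}. So FIRST(C) = {λ, c}.
FOLLOW(S) includes $ since S is the start symbol.
FOLLOW(F): in S::=g F E C, F is followed by E C with FIRST {d}. Thus FOLLOW(F) = {d}.
For F ::= λ: FIRST(λ) = {λ}, so it goes in M[F, t] for t ∈ {}; since λ ∈ FIRST, also for every t ∈ FOLLOW(F) = {d}.
For F ::= e g f: FIRST(e g f) = {e}, so it goes in M[F, t] for t ∈ {e}.
For F ::= g c: FIRST(g c) = {g}, so it goes in M[F, t] for t ∈ {g}.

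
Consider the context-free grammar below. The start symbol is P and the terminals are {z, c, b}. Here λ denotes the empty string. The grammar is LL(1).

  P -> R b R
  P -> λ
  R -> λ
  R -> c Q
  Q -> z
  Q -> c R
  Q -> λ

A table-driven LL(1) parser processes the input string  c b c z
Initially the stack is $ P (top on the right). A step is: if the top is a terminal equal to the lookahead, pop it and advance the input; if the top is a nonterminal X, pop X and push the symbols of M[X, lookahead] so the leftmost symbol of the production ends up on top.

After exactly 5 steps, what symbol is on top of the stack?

     Stack      Input      Action
  1  $ P        c b c z $  expand P -> R b R
  2  $ R b R    c b c z $  expand R -> c Q
  3  $ R b Q c  c b c z $  match c
  4  $ R b Q    b c z $    expand Q -> λ
  5  $ R b      b c z $    match b
Stack after step 5: $ R (top = R).

R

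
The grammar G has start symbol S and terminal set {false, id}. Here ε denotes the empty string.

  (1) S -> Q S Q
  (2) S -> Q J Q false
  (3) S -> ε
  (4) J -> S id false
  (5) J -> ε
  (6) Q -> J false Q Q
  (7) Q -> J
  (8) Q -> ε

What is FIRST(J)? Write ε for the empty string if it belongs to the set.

{ε, false, id}

FIRST(S): from S->Q S Q we get {ε, false, id}; from S->Q J Q false we get {false, id}; from S->ε we get {ε}. So FIRST(S) = {ε, false, id}.
FIRST(J): from J->S id false we get {false, id}; from J->ε we get {ε}. So FIRST(J) = {ε, false, id}.
FIRST(Q): from Q->J false Q Q we get {false, id}; from Q->J we get {ε, false, id}; from Q->ε we get {ε}. So FIRST(Q) = {ε, false, id}.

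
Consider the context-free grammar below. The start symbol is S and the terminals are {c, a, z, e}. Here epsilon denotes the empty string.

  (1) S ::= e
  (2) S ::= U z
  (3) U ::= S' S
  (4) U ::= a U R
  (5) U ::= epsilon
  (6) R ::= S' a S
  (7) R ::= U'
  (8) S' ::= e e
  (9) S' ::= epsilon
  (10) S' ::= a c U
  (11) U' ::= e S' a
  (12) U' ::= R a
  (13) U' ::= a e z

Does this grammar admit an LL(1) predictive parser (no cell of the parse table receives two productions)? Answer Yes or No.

No

FIRST(S) = {a, e, z}
FIRST(U) = {epsilon, a, e, z}
FIRST(R) = {a, e}
FIRST(S') = {epsilon, a, e}
FIRST(U') = {a, e}
FOLLOW(S) = {$, a, e, z}
FOLLOW(U) = {a, e, z}
FOLLOW(R) = {a, e, z}
FOLLOW(S') = {a, e, z}
FOLLOW(U') = {a, e, z}
Cell M[R, a] receives both R ::= S' a S and R ::= U' — the grammar is not LL(1).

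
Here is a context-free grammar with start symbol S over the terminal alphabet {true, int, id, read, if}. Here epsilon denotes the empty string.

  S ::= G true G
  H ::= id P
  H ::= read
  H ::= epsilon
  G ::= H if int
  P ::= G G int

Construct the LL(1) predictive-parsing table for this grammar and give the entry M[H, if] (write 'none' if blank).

FIRST(H): from H::=id P we get {id}; from H::=read we get {read}; from H::=epsilon we get {epsilon}. So FIRST(H) = {epsilon, id, read}.
FIRST(G): from G::=H if int we get {id, if, read}. So FIRST(G) = {id, if, read}.
FIRST(S): from S::=G true G we get {id, if, read}. So FIRST(S) = {id, if, read}.
FIRST(P): from P::=G G int we get {id, if, read}. So FIRST(P) = {id, if, read}.
FOLLOW(S) includes $ since S is the start symbol.
FOLLOW(H): in G::=H if int, H is followed by if int with FIRST {if}. Thus FOLLOW(H) = {if}.
For H ::= id P: FIRST(id P) = {id}, so it goes in M[H, t] for t ∈ {id}.
For H ::= read: FIRST(read) = {read}, so it goes in M[H, t] for t ∈ {read}.
For H ::= epsilon: FIRST(epsilon) = {epsilon}, so it goes in M[H, t] for t ∈ {}; since epsilon ∈ FIRST, also for every t ∈ FOLLOW(H) = {if}.

H ::= epsilon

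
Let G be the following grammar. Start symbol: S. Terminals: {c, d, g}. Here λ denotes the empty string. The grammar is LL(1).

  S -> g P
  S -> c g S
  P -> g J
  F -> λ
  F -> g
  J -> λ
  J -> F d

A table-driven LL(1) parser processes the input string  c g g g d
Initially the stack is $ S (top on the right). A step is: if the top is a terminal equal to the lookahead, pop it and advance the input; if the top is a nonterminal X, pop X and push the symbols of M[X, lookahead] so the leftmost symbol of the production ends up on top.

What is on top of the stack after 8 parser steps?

     Stack    Input        Action
  1  $ S      c g g g d $  expand S -> c g S
  2  $ S g c  c g g g d $  match c
  3  $ S g    g g g d $    match g
  4  $ S      g g d $      expand S -> g P
  5  $ P g    g g d $      match g
  6  $ P      g d $        expand P -> g J
  7  $ J g    g d $        match g
  8  $ J      d $          expand J -> F d
Stack after step 8: $ d F (top = F).

F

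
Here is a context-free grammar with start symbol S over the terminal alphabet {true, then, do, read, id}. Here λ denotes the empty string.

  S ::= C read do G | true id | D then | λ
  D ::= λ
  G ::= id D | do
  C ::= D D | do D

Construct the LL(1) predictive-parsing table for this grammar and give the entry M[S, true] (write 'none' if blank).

FIRST(D): from D::=λ we get {λ}. So FIRST(D) = {λ}.
FIRST(G): from G::=id D we get {id}; from G::=do we get {do}. So FIRST(G) = {do, id}.
FIRST(C): from C::=D D we get {λ}; from C::=do D we get {do}. So FIRST(C) = {λ, do}.
FIRST(S): from S::=C read do G we get {do, read}; from S::=true id we get {true}; from S::=D then we get {then}; from S::=λ we get {λ}. So FIRST(S) = {λ, do, read, then, true}.
FOLLOW(S) includes $ since S is the start symbol.
FOLLOW(S): S appears on no right-hand side. Thus FOLLOW(S) = {$}.
For S ::= C read do G: FIRST(C read do G) = {do, read}, so it goes in M[S, t] for t ∈ {do, read}.
For S ::= true id: FIRST(true id) = {true}, so it goes in M[S, t] for t ∈ {true}.
For S ::= D then: FIRST(D then) = {then}, so it goes in M[S, t] for t ∈ {then}.
For S ::= λ: FIRST(λ) = {λ}, so it goes in M[S, t] for t ∈ {}; since λ ∈ FIRST, also for every t ∈ FOLLOW(S) = {$}.

S ::= true id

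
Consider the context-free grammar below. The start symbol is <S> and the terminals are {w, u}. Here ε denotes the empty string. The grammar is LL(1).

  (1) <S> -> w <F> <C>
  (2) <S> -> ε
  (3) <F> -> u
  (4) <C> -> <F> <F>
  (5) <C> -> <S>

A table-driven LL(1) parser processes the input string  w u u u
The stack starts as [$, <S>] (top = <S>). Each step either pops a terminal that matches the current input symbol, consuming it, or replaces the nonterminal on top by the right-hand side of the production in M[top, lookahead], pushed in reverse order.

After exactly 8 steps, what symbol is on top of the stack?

     Stack        Input      Action
  1  $ <S>        w u u u $  expand <S> -> w <F> <C>
  2  $ <C> <F> w  w u u u $  match w
  3  $ <C> <F>    u u u $    expand <F> -> u
  4  $ <C> u      u u u $    match u
  5  $ <C>        u u $      expand <C> -> <F> <F>
  6  $ <F> <F>    u u $      expand <F> -> u
  7  $ <F> u      u u $      match u
  8  $ <F>        u $        expand <F> -> u
Stack after step 8: $ u (top = u).

u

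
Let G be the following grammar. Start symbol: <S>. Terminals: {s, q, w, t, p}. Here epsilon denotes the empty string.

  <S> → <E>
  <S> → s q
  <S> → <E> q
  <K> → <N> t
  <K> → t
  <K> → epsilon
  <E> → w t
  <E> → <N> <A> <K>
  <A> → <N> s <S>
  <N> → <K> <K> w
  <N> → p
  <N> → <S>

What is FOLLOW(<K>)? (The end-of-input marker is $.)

{$, p, q, s, t, w}

FIRST(<S>) = {p, s, t, w}  (via <E>, <E> q)
FIRST(<K>) = {epsilon, p, s, t, w}  (via <N> t)
FIRST(<N>) = {p, s, t, w}  (via <K> <K> w, <S>)
FIRST(<E>) = {p, s, t, w}  (via <N> <A> <K>)
FIRST(<A>) = {p, s, t, w}  (via <N> s <S>)
FOLLOW(<S>) includes $ since <S> is the start symbol.
FOLLOW(<N>): in <K>→<N> t, <N> is followed by t with FIRST {t}; in <E>→<N> <A> <K>, <N> is followed by <A> <K> with FIRST {p, s, t, w}; in <A>→<N> s <S>, <N> is followed by s <S> with FIRST {s}. Thus FOLLOW(<N>) = {p, s, t, w}.
FOLLOW(<S>): in <A>→<N> s <S>, the suffix after <S> is empty, so FOLLOW(<S>) ⊇ FOLLOW(<A>) = {$, p, q, s, t, w}; in <N>→<S>, the suffix after <S> is empty, so FOLLOW(<S>) ⊇ FOLLOW(<N>) = {p, s, t, w}. Thus FOLLOW(<S>) = {$, p, q, s, t, w}.
FOLLOW(<E>): in <S>→<E>, the suffix after <E> is empty, so FOLLOW(<E>) ⊇ FOLLOW(<S>) = {$, p, q, s, t, w}; in <S>→<E> q, <E> is followed by q with FIRST {q}. Thus FOLLOW(<E>) = {$, p, q, s, t, w}.
FOLLOW(<K>): in <E>→<N> <A> <K>, the suffix after <K> is empty, so FOLLOW(<K>) ⊇ FOLLOW(<E>) = {$, p, q, s, t, w}; in <N>→<K> <K> w (occurrence 1), <K> is followed by <K> w with FIRST {p, s, t, w}; in <N>→<K> <K> w (occurrence 2), <K> is followed by w with FIRST {w}. Thus FOLLOW(<K>) = {$, p, q, s, t, w}.
FOLLOW(<A>): in <E>→<N> <A> <K>, <A> is followed by <K> with FIRST {epsilon, p, s, t, w}; in <E>→<N> <A> <K>, the suffix after <A> is nullable, so FOLLOW(<A>) ⊇ FOLLOW(<E>) = {$, p, q, s, t, w}. Thus FOLLOW(<A>) = {$, p, q, s, t, w}.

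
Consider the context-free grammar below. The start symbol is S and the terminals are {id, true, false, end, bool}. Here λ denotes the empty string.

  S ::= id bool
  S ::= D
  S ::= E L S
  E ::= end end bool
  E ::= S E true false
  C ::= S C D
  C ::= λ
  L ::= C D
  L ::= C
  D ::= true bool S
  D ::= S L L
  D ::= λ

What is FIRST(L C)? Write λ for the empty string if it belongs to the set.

FIRST(S) = {λ, end, id, true}  (via D, E L S)
FIRST(E) = {end, id, true}  (via S E true false)
FIRST(C) = {λ, end, id, true}  (via S C D)
FIRST(L) = {λ, end, id, true}  (via C D, C)
FIRST(D) = {λ, end, id, true}  (via S L L)
FIRST(L C): take FIRST of each symbol in turn, carrying on past any symbol whose FIRST contains λ; result {λ, end, id, true}.

{λ, end, id, true}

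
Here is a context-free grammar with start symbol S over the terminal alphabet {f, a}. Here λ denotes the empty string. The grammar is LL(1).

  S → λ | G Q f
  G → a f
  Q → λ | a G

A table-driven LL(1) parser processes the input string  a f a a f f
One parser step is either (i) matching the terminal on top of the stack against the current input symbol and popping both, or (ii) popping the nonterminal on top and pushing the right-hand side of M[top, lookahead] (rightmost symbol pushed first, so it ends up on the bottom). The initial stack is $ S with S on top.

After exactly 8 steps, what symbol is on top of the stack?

f

     Stack      Input          Action
  1  $ S        a f a a f f $  expand S → G Q f
  2  $ f Q G    a f a a f f $  expand G → a f
  3  $ f Q f a  a f a a f f $  match a
  4  $ f Q f    f a a f f $    match f
  5  $ f Q      a a f f $      expand Q → a G
  6  $ f G a    a a f f $      match a
  7  $ f G      a f f $        expand G → a f
  8  $ f f a    a f f $        match a
Stack after step 8: $ f f (top = f).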